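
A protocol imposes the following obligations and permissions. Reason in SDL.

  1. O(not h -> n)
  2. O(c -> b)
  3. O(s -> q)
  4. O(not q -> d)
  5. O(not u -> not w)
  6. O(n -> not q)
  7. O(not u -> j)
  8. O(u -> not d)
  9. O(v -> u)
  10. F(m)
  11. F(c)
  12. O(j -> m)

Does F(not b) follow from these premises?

Premise 2 is O(c -> b), but O(c) is not derivable from the premises, so it does not yield O(b).
No other premise forces O(b). An ideal world satisfying every premise can still have not b true, so F(not b) is not derivable.

No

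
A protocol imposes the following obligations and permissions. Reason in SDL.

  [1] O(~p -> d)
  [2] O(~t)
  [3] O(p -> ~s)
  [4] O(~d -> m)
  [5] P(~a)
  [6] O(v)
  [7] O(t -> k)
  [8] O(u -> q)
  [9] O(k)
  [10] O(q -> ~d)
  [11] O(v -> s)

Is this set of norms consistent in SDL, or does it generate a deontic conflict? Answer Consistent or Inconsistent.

Consistent

Premise 7 is O(t -> k); even if O(k) held, inferring O(t) would be affirming the consequent — invalid.
So O(t) is not derivable, and the apparent clash with O(~t) does not arise.
A world satisfying every obligation exists (e.g. a=false, d=true, k=true, m=false, p=false, q=false, s=true, t=false, u=false, v=true); no atom is both obligatory and forbidden, so the set is consistent.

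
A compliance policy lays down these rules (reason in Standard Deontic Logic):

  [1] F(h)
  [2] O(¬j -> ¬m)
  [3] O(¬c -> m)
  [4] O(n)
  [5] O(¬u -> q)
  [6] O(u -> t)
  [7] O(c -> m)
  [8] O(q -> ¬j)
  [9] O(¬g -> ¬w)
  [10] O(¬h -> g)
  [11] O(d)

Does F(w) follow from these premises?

Premise 9 is O(¬g -> ¬w), but O(¬g) is not derivable from the premises, so it does not yield O(¬w).
No other premise forces O(¬w). An ideal world satisfying every premise can still have w true, so F(w) is not derivable.

No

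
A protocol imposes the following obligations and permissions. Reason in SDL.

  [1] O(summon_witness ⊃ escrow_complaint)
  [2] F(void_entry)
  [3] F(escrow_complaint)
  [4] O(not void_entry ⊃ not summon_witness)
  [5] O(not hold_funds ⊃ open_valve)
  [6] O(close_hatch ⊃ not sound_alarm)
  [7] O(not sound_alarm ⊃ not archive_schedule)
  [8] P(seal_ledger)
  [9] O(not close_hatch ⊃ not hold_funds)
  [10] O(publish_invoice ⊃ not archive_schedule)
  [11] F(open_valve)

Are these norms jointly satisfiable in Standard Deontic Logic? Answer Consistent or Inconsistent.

Premise 1 is O(summon_witness ⊃ escrow_complaint), but O(summon_witness) is not derivable from the premises, so it does not yield O(escrow_complaint).
So O(escrow_complaint) is not derivable, and the apparent clash with O(not escrow_complaint) does not arise.
A world satisfying every obligation exists (e.g. archive_schedule=false, close_hatch=true, escrow_complaint=false, hold_funds=true, open_valve=false, publish_invoice=false, seal_ledger=false, sound_alarm=false, summon_witness=false, void_entry=false); no atom is both obligatory and forbidden, so the set is consistent.

Consistent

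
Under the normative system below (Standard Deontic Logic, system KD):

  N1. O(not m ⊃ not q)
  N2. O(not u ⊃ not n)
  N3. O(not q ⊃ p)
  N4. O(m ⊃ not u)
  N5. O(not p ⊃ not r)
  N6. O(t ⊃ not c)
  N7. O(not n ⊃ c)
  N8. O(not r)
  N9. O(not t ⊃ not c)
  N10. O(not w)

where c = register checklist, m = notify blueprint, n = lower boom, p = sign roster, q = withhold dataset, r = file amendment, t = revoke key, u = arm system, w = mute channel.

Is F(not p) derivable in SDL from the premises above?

Yes

Premises 9 and 6 are O(not t ⊃ not c) and O(t ⊃ not c); every ideal world satisfies not t or t, so in either case not c holds — hence O(not c).
Premise 7, O(not n ⊃ c), contraposes to O(not c ⊃ n); with O(not c) we get O(n).
Premise 2 is O(not u ⊃ not n); contrapositively O(n ⊃ u). Since O(n) holds, K gives O(u).
Premise 4, O(m ⊃ not u), contraposes to O(u ⊃ not m); with O(u) we get O(not m).
Premise 1 is O(not m ⊃ not q); since O(not m), deontic closure gives O(not q).
From O(not q) and premise 3, O(not q ⊃ p), we obtain O(p).
Premises 5, 8, 10 do not contribute to this derivation.
So O(p) holds, i.e. F(not p). The claim follows.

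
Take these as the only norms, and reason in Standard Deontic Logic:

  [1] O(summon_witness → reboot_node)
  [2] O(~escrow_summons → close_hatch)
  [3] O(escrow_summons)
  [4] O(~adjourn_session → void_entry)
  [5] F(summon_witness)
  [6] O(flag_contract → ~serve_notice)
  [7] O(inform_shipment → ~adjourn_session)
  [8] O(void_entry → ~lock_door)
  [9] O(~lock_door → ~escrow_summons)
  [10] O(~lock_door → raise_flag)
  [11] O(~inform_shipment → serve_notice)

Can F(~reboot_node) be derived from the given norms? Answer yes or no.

No

Premise 1 is O(summon_witness → reboot_node), but O(summon_witness) is not derivable from the premises, so it does not yield O(reboot_node).
No other premise forces O(reboot_node). An ideal world satisfying every premise can still have ~reboot_node true, so F(~reboot_node) is not derivable.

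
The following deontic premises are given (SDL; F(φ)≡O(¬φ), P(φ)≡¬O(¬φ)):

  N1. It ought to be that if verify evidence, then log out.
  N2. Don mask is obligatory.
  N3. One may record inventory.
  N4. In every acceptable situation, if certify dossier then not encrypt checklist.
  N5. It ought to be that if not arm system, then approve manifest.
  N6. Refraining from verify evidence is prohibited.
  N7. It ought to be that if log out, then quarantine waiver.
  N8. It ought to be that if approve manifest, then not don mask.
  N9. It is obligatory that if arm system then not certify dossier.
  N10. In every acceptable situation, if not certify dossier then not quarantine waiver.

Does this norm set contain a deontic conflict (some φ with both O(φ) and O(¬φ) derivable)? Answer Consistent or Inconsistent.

Premise 2 gives O(don_mask).
The contrapositive of premise 8 (O(approve_manifest → ¬don_mask)) is O(don_mask → ¬approve_manifest), and O(don_mask) is already established, so O(¬approve_manifest).
Premise 5 is O(¬arm_system → approve_manifest); contrapositively O(¬approve_manifest → arm_system). Since O(¬approve_manifest) holds, K gives O(arm_system).
From O(arm_system) and premise 9, O(arm_system → ¬certify_dossier), we obtain O(¬certify_dossier).
With premise 10, O(¬certify_dossier → ¬quarantine_waiver), the K-axiom yields O(¬quarantine_waiver).
Premise 7 is O(log_out → quarantine_waiver); contrapositively O(¬quarantine_waiver → ¬log_out). Since O(¬quarantine_waiver) holds, K gives O(¬log_out).
Premise 1 is O(verify_evidence → log_out); contrapositively O(¬log_out → ¬verify_evidence). Since O(¬log_out) holds, K gives O(¬verify_evidence).
However, F(¬verify_evidence) at premise 6 amounts to O(verify_evidence).
We now have both O(¬verify_evidence) and O(verify_evidence) — verify_evidence is simultaneously obligatory and forbidden, violating the D-axiom.

Inconsistent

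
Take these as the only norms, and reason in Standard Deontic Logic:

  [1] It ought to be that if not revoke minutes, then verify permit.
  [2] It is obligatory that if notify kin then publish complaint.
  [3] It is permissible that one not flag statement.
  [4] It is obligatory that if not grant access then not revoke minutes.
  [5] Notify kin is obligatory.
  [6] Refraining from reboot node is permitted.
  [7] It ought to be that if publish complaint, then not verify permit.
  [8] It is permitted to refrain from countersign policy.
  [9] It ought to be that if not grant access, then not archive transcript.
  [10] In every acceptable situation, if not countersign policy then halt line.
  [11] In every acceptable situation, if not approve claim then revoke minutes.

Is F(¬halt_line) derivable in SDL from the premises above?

No

Premise 10 is O(¬countersign_policy → halt_line), but O(¬countersign_policy) is not derivable from the premises (the permission P(¬countersign_policy) asserts only ¬O(countersign_policy), not O(¬countersign_policy)), so it does not yield O(halt_line).
No other premise forces O(halt_line). An ideal world satisfying every premise can still have ¬halt_line true, so F(¬halt_line) is not derivable.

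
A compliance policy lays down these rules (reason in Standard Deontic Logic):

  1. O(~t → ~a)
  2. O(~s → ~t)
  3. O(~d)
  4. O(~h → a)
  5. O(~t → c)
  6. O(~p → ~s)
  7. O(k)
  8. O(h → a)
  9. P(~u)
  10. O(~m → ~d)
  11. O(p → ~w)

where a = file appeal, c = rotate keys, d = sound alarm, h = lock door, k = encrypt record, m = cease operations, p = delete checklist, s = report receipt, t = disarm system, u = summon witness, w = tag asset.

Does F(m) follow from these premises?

Premise 10 is O(~m → ~d); even if O(~d) held, inferring O(~m) would be affirming the consequent — invalid.
No other premise forces O(~m). An ideal world satisfying every premise can still have m true, so F(m) is not derivable.

No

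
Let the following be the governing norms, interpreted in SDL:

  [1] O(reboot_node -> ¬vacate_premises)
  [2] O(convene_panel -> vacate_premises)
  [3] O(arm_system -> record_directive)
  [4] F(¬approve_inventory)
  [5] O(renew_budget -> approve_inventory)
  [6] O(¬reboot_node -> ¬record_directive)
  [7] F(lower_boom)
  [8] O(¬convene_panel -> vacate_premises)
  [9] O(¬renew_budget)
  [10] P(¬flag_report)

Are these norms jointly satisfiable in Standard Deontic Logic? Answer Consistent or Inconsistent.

Premise 5 is O(renew_budget -> approve_inventory); even if O(approve_inventory) held, inferring O(renew_budget) would be affirming the consequent — invalid.
So O(renew_budget) is not derivable, and the apparent clash with O(¬renew_budget) does not arise.
A world satisfying every obligation exists (e.g. approve_inventory=true, arm_system=false, convene_panel=false, flag_report=false, lower_boom=false, reboot_node=false, record_directive=false, renew_budget=false, vacate_premises=true); no atom is both obligatory and forbidden, so the set is consistent.

Consistent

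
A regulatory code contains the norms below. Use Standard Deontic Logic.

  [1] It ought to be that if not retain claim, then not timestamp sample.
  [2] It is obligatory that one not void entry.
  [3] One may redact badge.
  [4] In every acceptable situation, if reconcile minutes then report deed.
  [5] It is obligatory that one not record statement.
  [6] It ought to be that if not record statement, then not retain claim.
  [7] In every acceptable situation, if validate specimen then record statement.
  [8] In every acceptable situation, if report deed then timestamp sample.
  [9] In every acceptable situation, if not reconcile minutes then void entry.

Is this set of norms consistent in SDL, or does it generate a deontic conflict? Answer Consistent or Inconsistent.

Inconsistent

Premise 2 states O(¬void_entry) outright.
Premise 9 is O(¬reconcile_minutes → void_entry); contrapositively O(¬void_entry → reconcile_minutes). Since O(¬void_entry) holds, K gives O(reconcile_minutes).
From O(reconcile_minutes) and premise 4, O(reconcile_minutes → report_deed), we obtain O(report_deed).
From O(report_deed) and premise 8, O(report_deed → timestamp_sample), we obtain O(timestamp_sample).
Premise 1 is O(¬retain_claim → ¬timestamp_sample); contrapositively O(timestamp_sample → retain_claim). Since O(timestamp_sample) holds, K gives O(retain_claim).
Premise 6 is O(¬record_statement → ¬retain_claim); contrapositively O(retain_claim → record_statement). Since O(retain_claim) holds, K gives O(record_statement).
However, premise 5 gives O(¬record_statement).
We now have both O(record_statement) and O(¬record_statement) — record_statement is simultaneously obligatory and forbidden, violating the D-axiom.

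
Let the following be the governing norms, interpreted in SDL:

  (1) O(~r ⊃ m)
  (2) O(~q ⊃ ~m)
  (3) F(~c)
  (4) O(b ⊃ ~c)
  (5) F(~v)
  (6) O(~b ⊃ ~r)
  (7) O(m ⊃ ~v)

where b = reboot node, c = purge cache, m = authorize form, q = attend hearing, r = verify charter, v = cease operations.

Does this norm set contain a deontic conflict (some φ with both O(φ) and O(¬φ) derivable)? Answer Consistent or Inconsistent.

Inconsistent

Premise 5, F(~v), is equivalent to O(v).
Premise 7, O(m ⊃ ~v), contraposes to O(v ⊃ ~m); with O(v) we get O(~m).
Premise 1 is O(~r ⊃ m); contrapositively O(~m ⊃ r). Since O(~m) holds, K gives O(r).
The contrapositive of premise 6 (O(~b ⊃ ~r)) is O(r ⊃ b), and O(r) is already established, so O(b).
From O(b) and premise 4, O(b ⊃ ~c), we obtain O(~c).
But premise 3, F(~c), means O(c).
We now have both O(~c) and O(c) — c is simultaneously obligatory and forbidden, violating the D-axiom.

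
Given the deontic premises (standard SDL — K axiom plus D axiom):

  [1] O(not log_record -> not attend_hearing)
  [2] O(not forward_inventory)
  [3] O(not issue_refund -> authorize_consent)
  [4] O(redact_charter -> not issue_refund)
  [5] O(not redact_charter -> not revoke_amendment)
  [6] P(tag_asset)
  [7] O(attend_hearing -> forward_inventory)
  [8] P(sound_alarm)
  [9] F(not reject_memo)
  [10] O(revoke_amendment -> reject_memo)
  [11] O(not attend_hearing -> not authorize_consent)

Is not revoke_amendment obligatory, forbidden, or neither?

Obligatory

From premise 2 we have O(not forward_inventory).
Premise 7 is O(attend_hearing -> forward_inventory); contrapositively O(not forward_inventory -> not attend_hearing). Since O(not forward_inventory) holds, K gives O(not attend_hearing).
From O(not attend_hearing) and premise 11, O(not attend_hearing -> not authorize_consent), we obtain O(not authorize_consent).
The contrapositive of premise 3 (O(not issue_refund -> authorize_consent)) is O(not authorize_consent -> issue_refund), and O(not authorize_consent) is already established, so O(issue_refund).
Premise 4 is O(redact_charter -> not issue_refund); contrapositively O(issue_refund -> not redact_charter). Since O(issue_refund) holds, K gives O(not redact_charter).
From O(not redact_charter) and premise 5, O(not redact_charter -> not revoke_amendment), we obtain O(not revoke_amendment).
Premises 1, 6, 8, 9, 10 do not contribute to this derivation.
Hence not revoke_amendment is obligatory.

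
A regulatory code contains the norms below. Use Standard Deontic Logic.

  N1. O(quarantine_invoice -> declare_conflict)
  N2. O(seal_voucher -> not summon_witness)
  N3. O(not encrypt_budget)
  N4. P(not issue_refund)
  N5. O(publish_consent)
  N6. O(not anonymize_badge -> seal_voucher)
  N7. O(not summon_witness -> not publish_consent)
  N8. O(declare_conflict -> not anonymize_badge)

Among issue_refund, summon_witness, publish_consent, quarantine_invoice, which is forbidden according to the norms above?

Premise 5 states O(publish_consent) outright.
Premise 7, O(not summon_witness -> not publish_consent), contraposes to O(publish_consent -> summon_witness); with O(publish_consent) we get O(summon_witness).
Premise 2 is O(seal_voucher -> not summon_witness); contrapositively O(summon_witness -> not seal_voucher). Since O(summon_witness) holds, K gives O(not seal_voucher).
The contrapositive of premise 6 (O(not anonymize_badge -> seal_voucher)) is O(not seal_voucher -> anonymize_badge), and O(not seal_voucher) is already established, so O(anonymize_badge).
The contrapositive of premise 8 (O(declare_conflict -> not anonymize_badge)) is O(anonymize_badge -> not declare_conflict), and O(anonymize_badge) is already established, so O(not declare_conflict).
The contrapositive of premise 1 (O(quarantine_invoice -> declare_conflict)) is O(not declare_conflict -> not quarantine_invoice), and O(not declare_conflict) is already established, so O(not quarantine_invoice).
So O(not quarantine_invoice) holds, i.e. quarantine_invoice is forbidden. None of the other listed options is forbidden under the premises.

quarantine_invoice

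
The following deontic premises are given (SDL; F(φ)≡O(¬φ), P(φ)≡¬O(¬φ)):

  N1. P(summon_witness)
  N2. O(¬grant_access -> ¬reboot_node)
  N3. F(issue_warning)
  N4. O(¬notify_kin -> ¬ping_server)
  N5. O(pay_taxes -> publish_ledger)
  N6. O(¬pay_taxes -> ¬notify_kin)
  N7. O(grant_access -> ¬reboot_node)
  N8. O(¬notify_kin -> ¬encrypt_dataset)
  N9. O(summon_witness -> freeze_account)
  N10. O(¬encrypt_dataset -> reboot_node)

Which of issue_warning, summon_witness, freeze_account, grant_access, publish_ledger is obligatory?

publish_ledger

Premises 7 and 2 cover both cases: O(grant_access -> ¬reboot_node) and O(¬grant_access -> ¬reboot_node). Since grant_access ∨ ¬grant_access is a tautology, O(¬reboot_node) follows.
The contrapositive of premise 10 (O(¬encrypt_dataset -> reboot_node)) is O(¬reboot_node -> encrypt_dataset), and O(¬reboot_node) is already established, so O(encrypt_dataset).
Premise 8 is O(¬notify_kin -> ¬encrypt_dataset); contrapositively O(encrypt_dataset -> notify_kin). Since O(encrypt_dataset) holds, K gives O(notify_kin).
Premise 6, O(¬pay_taxes -> ¬notify_kin), contraposes to O(notify_kin -> pay_taxes); with O(notify_kin) we get O(pay_taxes).
Premise 5 is O(pay_taxes -> publish_ledger); since O(pay_taxes), deontic closure gives O(publish_ledger).
So O(publish_ledger) holds — publish_ledger is obligatory. None of the other listed options is made obligatory by any chain of premises.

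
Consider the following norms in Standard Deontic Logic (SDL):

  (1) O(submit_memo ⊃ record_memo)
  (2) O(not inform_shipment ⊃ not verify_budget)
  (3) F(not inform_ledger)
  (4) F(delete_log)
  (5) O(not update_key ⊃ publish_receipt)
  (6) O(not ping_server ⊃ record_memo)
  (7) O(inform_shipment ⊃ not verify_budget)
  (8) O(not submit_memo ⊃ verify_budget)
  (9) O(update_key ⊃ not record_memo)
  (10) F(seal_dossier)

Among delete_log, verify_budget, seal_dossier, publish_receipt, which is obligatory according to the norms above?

Premises 2 and 7 are O(not inform_shipment ⊃ not verify_budget) and O(inform_shipment ⊃ not verify_budget); every ideal world satisfies not inform_shipment or inform_shipment, so in either case not verify_budget holds — hence O(not verify_budget).
The contrapositive of premise 8 (O(not submit_memo ⊃ verify_budget)) is O(not verify_budget ⊃ submit_memo), and O(not verify_budget) is already established, so O(submit_memo).
Premise 1 is O(submit_memo ⊃ record_memo); since O(submit_memo), deontic closure gives O(record_memo).
Premise 9, O(update_key ⊃ not record_memo), contraposes to O(record_memo ⊃ not update_key); with O(record_memo) we get O(not update_key).
Applying K to premise 5 (O(not update_key ⊃ publish_receipt)) and O(not update_key) yields O(publish_receipt).
So O(publish_receipt) holds — publish_receipt is obligatory. None of the other listed options is made obligatory by any chain of premises.

publish_receipt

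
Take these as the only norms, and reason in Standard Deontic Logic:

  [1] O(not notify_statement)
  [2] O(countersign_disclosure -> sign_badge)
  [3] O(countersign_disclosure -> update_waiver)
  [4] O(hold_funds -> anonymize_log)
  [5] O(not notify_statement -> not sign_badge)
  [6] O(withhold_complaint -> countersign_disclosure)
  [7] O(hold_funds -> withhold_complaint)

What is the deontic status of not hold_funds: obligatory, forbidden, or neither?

Obligatory

Premise 1 gives O(not notify_statement).
From O(not notify_statement) and premise 5, O(not notify_statement -> not sign_badge), we obtain O(not sign_badge).
Premise 2, O(countersign_disclosure -> sign_badge), contraposes to O(not sign_badge -> not countersign_disclosure); with O(not sign_badge) we get O(not countersign_disclosure).
Premise 6, O(withhold_complaint -> countersign_disclosure), contraposes to O(not countersign_disclosure -> not withhold_complaint); with O(not countersign_disclosure) we get O(not withhold_complaint).
Premise 7, O(hold_funds -> withhold_complaint), contraposes to O(not withhold_complaint -> not hold_funds); with O(not withhold_complaint) we get O(not hold_funds).
Premises 3, 4 do not contribute to this derivation.
Hence not hold_funds is obligatory.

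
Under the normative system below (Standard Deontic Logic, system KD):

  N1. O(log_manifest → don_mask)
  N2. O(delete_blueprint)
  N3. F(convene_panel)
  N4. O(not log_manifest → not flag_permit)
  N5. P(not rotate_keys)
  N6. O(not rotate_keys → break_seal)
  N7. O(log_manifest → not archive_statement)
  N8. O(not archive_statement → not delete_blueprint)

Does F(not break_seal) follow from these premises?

No

Premise 6 is O(not rotate_keys → break_seal), but O(not rotate_keys) is not derivable from the premises (the permission P(not rotate_keys) asserts only not O(rotate_keys), not O(not rotate_keys)), so it does not yield O(break_seal).
No other premise forces O(break_seal). An ideal world satisfying every premise can still have not break_seal true, so F(not break_seal) is not derivable.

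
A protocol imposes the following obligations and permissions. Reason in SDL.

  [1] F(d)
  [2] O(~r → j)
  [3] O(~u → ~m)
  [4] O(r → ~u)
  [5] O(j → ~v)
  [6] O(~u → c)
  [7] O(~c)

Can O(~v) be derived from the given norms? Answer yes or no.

From premise 7 we have O(~c).
Premise 6, O(~u → c), contraposes to O(~c → u); with O(~c) we get O(u).
Premise 4 is O(r → ~u); contrapositively O(u → ~r). Since O(u) holds, K gives O(~r).
Premise 2 is O(~r → j); since O(~r), deontic closure gives O(j).
Applying K to premise 5 (O(j → ~v)) and O(j) yields O(~v).
Premises 1, 3 do not contribute to this derivation.
So O(~v) follows.

Yes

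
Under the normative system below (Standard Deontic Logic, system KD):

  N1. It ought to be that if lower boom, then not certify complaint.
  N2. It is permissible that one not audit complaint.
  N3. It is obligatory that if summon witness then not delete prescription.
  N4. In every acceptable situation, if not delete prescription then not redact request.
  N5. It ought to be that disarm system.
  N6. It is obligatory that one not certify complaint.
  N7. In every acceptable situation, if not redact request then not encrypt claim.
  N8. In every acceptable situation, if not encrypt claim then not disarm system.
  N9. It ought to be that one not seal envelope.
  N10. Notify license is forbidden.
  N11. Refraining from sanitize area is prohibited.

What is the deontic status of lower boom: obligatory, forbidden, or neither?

Neither

Premise 1 is O(lower_boom → ¬certify_complaint); even if O(¬certify_complaint) held, inferring O(lower_boom) would be affirming the consequent — invalid.
No premise or chain of K-axiom applications forces O(lower_boom), and none forces O(¬lower_boom). So lower_boom is neither obligatory nor forbidden under these norms.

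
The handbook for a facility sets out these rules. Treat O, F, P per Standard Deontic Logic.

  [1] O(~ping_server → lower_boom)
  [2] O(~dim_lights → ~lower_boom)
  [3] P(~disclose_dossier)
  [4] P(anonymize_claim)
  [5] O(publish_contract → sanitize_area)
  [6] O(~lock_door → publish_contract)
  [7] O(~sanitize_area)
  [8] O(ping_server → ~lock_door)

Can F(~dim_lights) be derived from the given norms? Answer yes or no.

Yes

From premise 7 we have O(~sanitize_area).
The contrapositive of premise 5 (O(publish_contract → sanitize_area)) is O(~sanitize_area → ~publish_contract), and O(~sanitize_area) is already established, so O(~publish_contract).
Premise 6 is O(~lock_door → publish_contract); contrapositively O(~publish_contract → lock_door). Since O(~publish_contract) holds, K gives O(lock_door).
Premise 8 is O(ping_server → ~lock_door); contrapositively O(lock_door → ~ping_server). Since O(lock_door) holds, K gives O(~ping_server).
From O(~ping_server) and premise 1, O(~ping_server → lower_boom), we obtain O(lower_boom).
Premise 2 is O(~dim_lights → ~lower_boom); contrapositively O(lower_boom → dim_lights). Since O(lower_boom) holds, K gives O(dim_lights).
Premises 3, 4 do not contribute to this derivation.
So O(dim_lights) holds, i.e. F(~dim_lights). The claim follows.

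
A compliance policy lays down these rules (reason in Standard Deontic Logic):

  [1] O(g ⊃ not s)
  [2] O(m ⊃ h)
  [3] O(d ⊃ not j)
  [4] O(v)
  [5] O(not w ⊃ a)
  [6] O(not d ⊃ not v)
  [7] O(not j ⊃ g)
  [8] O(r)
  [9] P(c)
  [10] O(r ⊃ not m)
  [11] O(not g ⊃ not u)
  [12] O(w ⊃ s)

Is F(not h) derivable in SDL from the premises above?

No

Premise 2 is O(m ⊃ h), but O(m) is not derivable from the premises, so it does not yield O(h).
No other premise forces O(h). An ideal world satisfying every premise can still have not h true, so F(not h) is not derivable.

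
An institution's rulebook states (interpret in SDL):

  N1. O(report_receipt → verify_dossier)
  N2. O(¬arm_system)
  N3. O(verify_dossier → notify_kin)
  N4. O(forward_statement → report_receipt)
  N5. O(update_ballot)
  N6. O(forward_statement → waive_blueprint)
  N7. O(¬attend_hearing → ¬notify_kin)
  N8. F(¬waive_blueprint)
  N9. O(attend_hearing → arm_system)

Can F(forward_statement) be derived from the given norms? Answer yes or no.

Premise 2 gives O(¬arm_system).
Premise 9 is O(attend_hearing → arm_system); contrapositively O(¬arm_system → ¬attend_hearing). Since O(¬arm_system) holds, K gives O(¬attend_hearing).
From O(¬attend_hearing) and premise 7, O(¬attend_hearing → ¬notify_kin), we obtain O(¬notify_kin).
Premise 3 is O(verify_dossier → notify_kin); contrapositively O(¬notify_kin → ¬verify_dossier). Since O(¬notify_kin) holds, K gives O(¬verify_dossier).
The contrapositive of premise 1 (O(report_receipt → verify_dossier)) is O(¬verify_dossier → ¬report_receipt), and O(¬verify_dossier) is already established, so O(¬report_receipt).
The contrapositive of premise 4 (O(forward_statement → report_receipt)) is O(¬report_receipt → ¬forward_statement), and O(¬report_receipt) is already established, so O(¬forward_statement).
Premises 5, 6, 8 do not contribute to this derivation.
So O(¬forward_statement) holds, i.e. F(forward_statement). The claim follows.

Yes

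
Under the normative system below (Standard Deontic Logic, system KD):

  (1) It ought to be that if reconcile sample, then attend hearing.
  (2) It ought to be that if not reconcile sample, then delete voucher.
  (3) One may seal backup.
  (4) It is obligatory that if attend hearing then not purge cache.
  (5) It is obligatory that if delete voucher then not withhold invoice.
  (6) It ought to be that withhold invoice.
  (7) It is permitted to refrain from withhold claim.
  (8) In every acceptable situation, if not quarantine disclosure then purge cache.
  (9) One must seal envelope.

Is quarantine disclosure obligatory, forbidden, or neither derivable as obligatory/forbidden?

Premise 6 gives O(withhold_invoice).
The contrapositive of premise 5 (O(delete_voucher → ¬withhold_invoice)) is O(withhold_invoice → ¬delete_voucher), and O(withhold_invoice) is already established, so O(¬delete_voucher).
Premise 2, O(¬reconcile_sample → delete_voucher), contraposes to O(¬delete_voucher → reconcile_sample); with O(¬delete_voucher) we get O(reconcile_sample).
Applying K to premise 1 (O(reconcile_sample → attend_hearing)) and O(reconcile_sample) yields O(attend_hearing).
Applying K to premise 4 (O(attend_hearing → ¬purge_cache)) and O(attend_hearing) yields O(¬purge_cache).
The contrapositive of premise 8 (O(¬quarantine_disclosure → purge_cache)) is O(¬purge_cache → quarantine_disclosure), and O(¬purge_cache) is already established, so O(quarantine_disclosure).
Premises 3, 7, 9 do not contribute to this derivation.
Hence quarantine_disclosure is obligatory.

Obligatory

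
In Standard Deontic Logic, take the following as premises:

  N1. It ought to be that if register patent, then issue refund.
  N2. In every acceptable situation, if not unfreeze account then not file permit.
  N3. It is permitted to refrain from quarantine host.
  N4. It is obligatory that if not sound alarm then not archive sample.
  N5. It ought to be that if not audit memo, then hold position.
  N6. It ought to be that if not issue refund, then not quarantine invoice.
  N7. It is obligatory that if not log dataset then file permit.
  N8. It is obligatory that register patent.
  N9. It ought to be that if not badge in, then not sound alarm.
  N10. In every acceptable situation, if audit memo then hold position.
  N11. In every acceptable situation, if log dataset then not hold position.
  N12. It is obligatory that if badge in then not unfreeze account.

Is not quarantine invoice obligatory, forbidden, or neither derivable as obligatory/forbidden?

Neither

Premise 6 is O(¬issue_refund → ¬quarantine_invoice), but O(¬issue_refund) is not derivable from the premises, so it does not yield O(¬quarantine_invoice).
No premise or chain of K-axiom applications forces O(¬quarantine_invoice), and none forces O(quarantine_invoice). So ¬quarantine_invoice is neither obligatory nor forbidden under these norms.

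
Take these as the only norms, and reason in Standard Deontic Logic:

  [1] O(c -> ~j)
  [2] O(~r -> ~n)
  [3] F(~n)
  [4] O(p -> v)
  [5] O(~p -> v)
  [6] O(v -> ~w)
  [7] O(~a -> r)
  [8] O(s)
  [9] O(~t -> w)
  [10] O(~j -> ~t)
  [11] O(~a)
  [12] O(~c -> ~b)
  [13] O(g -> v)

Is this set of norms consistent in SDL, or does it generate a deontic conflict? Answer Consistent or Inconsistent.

Consistent

Premise 2 is O(~r -> ~n), but O(~r) is not derivable from the premises, so it does not yield O(~n).
So O(~n) is not derivable, and the apparent clash with O(n) does not arise.
A world satisfying every obligation exists (e.g. a=false, b=false, c=false, g=false, j=true, n=true, p=false, r=true, s=true, t=true, v=true, w=false); no atom is both obligatory and forbidden, so the set is consistent.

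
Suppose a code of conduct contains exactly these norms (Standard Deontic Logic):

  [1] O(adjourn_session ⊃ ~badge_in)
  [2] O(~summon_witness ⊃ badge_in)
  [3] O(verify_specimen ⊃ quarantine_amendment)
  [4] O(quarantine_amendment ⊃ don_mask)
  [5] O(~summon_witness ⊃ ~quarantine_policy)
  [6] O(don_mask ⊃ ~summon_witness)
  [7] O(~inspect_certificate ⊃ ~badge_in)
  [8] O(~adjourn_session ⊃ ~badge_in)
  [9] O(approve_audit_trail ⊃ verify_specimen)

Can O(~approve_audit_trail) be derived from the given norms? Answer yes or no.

By case analysis on ~adjourn_session: premise 8 gives O(~adjourn_session ⊃ ~badge_in) and premise 1 gives O(adjourn_session ⊃ ~badge_in), so O(~badge_in) either way.
The contrapositive of premise 2 (O(~summon_witness ⊃ badge_in)) is O(~badge_in ⊃ summon_witness), and O(~badge_in) is already established, so O(summon_witness).
Premise 6, O(don_mask ⊃ ~summon_witness), contraposes to O(summon_witness ⊃ ~don_mask); with O(summon_witness) we get O(~don_mask).
Premise 4 is O(quarantine_amendment ⊃ don_mask); contrapositively O(~don_mask ⊃ ~quarantine_amendment). Since O(~don_mask) holds, K gives O(~quarantine_amendment).
Premise 3, O(verify_specimen ⊃ quarantine_amendment), contraposes to O(~quarantine_amendment ⊃ ~verify_specimen); with O(~quarantine_amendment) we get O(~verify_specimen).
The contrapositive of premise 9 (O(approve_audit_trail ⊃ verify_specimen)) is O(~verify_specimen ⊃ ~approve_audit_trail), and O(~verify_specimen) is already established, so O(~approve_audit_trail).
Premises 5, 7 do not contribute to this derivation.
So O(~approve_audit_trail) follows.

Yes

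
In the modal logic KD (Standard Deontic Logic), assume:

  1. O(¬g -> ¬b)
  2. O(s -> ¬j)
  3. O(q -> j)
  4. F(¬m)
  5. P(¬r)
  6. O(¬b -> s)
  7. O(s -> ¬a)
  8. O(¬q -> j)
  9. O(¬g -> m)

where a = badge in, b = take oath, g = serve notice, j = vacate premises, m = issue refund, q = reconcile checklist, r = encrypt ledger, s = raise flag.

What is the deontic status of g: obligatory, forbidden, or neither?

Obligatory

Premises 8 and 3 cover both cases: O(¬q -> j) and O(q -> j). Since ¬q ∨ q is a tautology, O(j) follows.
The contrapositive of premise 2 (O(s -> ¬j)) is O(j -> ¬s), and O(j) is already established, so O(¬s).
Premise 6 is O(¬b -> s); contrapositively O(¬s -> b). Since O(¬s) holds, K gives O(b).
The contrapositive of premise 1 (O(¬g -> ¬b)) is O(b -> g), and O(b) is already established, so O(g).
Premises 4, 5, 7, 9 do not contribute to this derivation.
Hence g is obligatory.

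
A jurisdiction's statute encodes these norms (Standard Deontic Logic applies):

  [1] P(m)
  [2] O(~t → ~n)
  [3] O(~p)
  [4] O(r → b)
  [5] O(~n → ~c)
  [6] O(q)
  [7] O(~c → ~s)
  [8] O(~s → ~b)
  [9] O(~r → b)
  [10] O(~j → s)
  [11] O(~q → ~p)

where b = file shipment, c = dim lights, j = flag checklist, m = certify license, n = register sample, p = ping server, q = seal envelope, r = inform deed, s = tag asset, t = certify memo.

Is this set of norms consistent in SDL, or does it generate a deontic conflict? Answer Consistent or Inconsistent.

Premise 11 is O(~q → ~p); even if O(~p) held, inferring O(~q) would be affirming the consequent — invalid.
So O(~q) is not derivable, and the apparent clash with O(q) does not arise.
A world satisfying every obligation exists (e.g. b=true, c=true, j=false, m=false, n=true, p=false, q=true, r=false, s=true, t=true); no atom is both obligatory and forbidden, so the set is consistent.

Consistent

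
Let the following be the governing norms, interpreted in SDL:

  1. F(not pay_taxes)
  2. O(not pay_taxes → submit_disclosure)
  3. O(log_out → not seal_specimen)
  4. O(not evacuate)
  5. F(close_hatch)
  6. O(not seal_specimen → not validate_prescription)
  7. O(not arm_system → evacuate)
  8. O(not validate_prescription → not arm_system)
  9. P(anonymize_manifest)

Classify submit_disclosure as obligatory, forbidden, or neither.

Premise 2 is O(not pay_taxes → submit_disclosure), but O(not pay_taxes) is not derivable from the premises, so it does not yield O(submit_disclosure).
No premise or chain of K-axiom applications forces O(submit_disclosure), and none forces O(not submit_disclosure). So submit_disclosure is neither obligatory nor forbidden under these norms.

Neither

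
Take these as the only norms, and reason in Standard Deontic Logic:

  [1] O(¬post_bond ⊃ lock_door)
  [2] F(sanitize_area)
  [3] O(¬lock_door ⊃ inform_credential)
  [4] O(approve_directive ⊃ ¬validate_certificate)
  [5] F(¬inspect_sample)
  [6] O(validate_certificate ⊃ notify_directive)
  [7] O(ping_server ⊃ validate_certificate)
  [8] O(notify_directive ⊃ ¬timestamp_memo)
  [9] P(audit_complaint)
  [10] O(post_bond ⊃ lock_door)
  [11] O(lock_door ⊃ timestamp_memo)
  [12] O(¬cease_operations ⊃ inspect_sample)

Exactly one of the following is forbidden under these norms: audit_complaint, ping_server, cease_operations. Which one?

Premises 10 and 1 cover both cases: O(post_bond ⊃ lock_door) and O(¬post_bond ⊃ lock_door). Since post_bond ∨ ¬post_bond is a tautology, O(lock_door) follows.
With premise 11, O(lock_door ⊃ timestamp_memo), the K-axiom yields O(timestamp_memo).
The contrapositive of premise 8 (O(notify_directive ⊃ ¬timestamp_memo)) is O(timestamp_memo ⊃ ¬notify_directive), and O(timestamp_memo) is already established, so O(¬notify_directive).
The contrapositive of premise 6 (O(validate_certificate ⊃ notify_directive)) is O(¬notify_directive ⊃ ¬validate_certificate), and O(¬notify_directive) is already established, so O(¬validate_certificate).
Premise 7 is O(ping_server ⊃ validate_certificate); contrapositively O(¬validate_certificate ⊃ ¬ping_server). Since O(¬validate_certificate) holds, K gives O(¬ping_server).
So O(¬ping_server) holds, i.e. ping_server is forbidden. None of the other listed options is forbidden under the premises.

ping_server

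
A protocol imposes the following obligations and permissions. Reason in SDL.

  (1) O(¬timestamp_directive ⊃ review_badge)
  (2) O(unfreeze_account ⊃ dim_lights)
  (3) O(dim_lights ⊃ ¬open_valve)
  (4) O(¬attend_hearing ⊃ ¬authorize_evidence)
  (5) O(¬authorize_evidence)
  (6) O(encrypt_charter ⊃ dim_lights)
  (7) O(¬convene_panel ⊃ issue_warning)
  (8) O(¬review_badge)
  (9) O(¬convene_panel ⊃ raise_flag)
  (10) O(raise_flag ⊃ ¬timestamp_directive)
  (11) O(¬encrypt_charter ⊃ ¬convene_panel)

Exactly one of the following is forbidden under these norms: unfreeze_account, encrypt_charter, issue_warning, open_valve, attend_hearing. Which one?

open_valve

Premise 8 gives O(¬review_badge).
The contrapositive of premise 1 (O(¬timestamp_directive ⊃ review_badge)) is O(¬review_badge ⊃ timestamp_directive), and O(¬review_badge) is already established, so O(timestamp_directive).
Premise 10, O(raise_flag ⊃ ¬timestamp_directive), contraposes to O(timestamp_directive ⊃ ¬raise_flag); with O(timestamp_directive) we get O(¬raise_flag).
Premise 9 is O(¬convene_panel ⊃ raise_flag); contrapositively O(¬raise_flag ⊃ convene_panel). Since O(¬raise_flag) holds, K gives O(convene_panel).
Premise 11 is O(¬encrypt_charter ⊃ ¬convene_panel); contrapositively O(convene_panel ⊃ encrypt_charter). Since O(convene_panel) holds, K gives O(encrypt_charter).
From O(encrypt_charter) and premise 6, O(encrypt_charter ⊃ dim_lights), we obtain O(dim_lights).
Applying K to premise 3 (O(dim_lights ⊃ ¬open_valve)) and O(dim_lights) yields O(¬open_valve).
So O(¬open_valve) holds, i.e. open_valve is forbidden. None of the other listed options is forbidden under the premises.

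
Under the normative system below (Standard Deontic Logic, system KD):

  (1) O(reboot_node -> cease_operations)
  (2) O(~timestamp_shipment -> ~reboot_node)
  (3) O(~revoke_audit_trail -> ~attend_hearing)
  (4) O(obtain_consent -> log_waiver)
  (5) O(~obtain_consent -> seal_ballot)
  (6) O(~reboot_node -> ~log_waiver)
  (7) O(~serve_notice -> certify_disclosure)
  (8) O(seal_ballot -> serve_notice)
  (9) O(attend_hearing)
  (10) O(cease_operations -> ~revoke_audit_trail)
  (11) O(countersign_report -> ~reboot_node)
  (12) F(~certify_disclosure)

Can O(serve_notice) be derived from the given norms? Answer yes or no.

Yes

Premise 9 gives O(attend_hearing).
Premise 3 is O(~revoke_audit_trail -> ~attend_hearing); contrapositively O(attend_hearing -> revoke_audit_trail). Since O(attend_hearing) holds, K gives O(revoke_audit_trail).
The contrapositive of premise 10 (O(cease_operations -> ~revoke_audit_trail)) is O(revoke_audit_trail -> ~cease_operations), and O(revoke_audit_trail) is already established, so O(~cease_operations).
Premise 1, O(reboot_node -> cease_operations), contraposes to O(~cease_operations -> ~reboot_node); with O(~cease_operations) we get O(~reboot_node).
Premise 6 is O(~reboot_node -> ~log_waiver); since O(~reboot_node), deontic closure gives O(~log_waiver).
The contrapositive of premise 4 (O(obtain_consent -> log_waiver)) is O(~log_waiver -> ~obtain_consent), and O(~log_waiver) is already established, so O(~obtain_consent).
From O(~obtain_consent) and premise 5, O(~obtain_consent -> seal_ballot), we obtain O(seal_ballot).
Premise 8 is O(seal_ballot -> serve_notice); since O(seal_ballot), deontic closure gives O(serve_notice).
Premises 2, 7, 11, 12 do not contribute to this derivation.
So O(serve_notice) follows.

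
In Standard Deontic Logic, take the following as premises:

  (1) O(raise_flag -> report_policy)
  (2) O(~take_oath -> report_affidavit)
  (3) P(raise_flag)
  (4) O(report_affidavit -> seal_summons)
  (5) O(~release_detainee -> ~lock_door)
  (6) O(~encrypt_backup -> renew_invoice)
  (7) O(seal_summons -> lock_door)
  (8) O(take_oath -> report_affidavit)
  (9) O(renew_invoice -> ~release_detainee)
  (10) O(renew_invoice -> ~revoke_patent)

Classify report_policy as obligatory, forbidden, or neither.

Premise 1 is O(raise_flag -> report_policy), but O(raise_flag) is not derivable from the premises (the permission P(raise_flag) asserts only ~O(~raise_flag), not O(raise_flag)), so it does not yield O(report_policy).
No premise or chain of K-axiom applications forces O(report_policy), and none forces O(~report_policy). So report_policy is neither obligatory nor forbidden under these norms.

Neither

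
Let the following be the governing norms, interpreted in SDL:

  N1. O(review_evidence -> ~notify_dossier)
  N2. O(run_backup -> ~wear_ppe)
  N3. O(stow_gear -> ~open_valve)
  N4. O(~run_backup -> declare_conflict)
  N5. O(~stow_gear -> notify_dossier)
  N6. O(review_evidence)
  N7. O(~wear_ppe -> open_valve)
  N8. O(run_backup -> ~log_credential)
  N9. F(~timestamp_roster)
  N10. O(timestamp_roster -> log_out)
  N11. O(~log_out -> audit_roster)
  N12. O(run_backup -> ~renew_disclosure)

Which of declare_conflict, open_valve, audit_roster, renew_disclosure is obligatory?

Premise 6 states O(review_evidence) outright.
Premise 1 is O(review_evidence -> ~notify_dossier); since O(review_evidence), deontic closure gives O(~notify_dossier).
The contrapositive of premise 5 (O(~stow_gear -> notify_dossier)) is O(~notify_dossier -> stow_gear), and O(~notify_dossier) is already established, so O(stow_gear).
From O(stow_gear) and premise 3, O(stow_gear -> ~open_valve), we obtain O(~open_valve).
Premise 7, O(~wear_ppe -> open_valve), contraposes to O(~open_valve -> wear_ppe); with O(~open_valve) we get O(wear_ppe).
Premise 2 is O(run_backup -> ~wear_ppe); contrapositively O(wear_ppe -> ~run_backup). Since O(wear_ppe) holds, K gives O(~run_backup).
Applying K to premise 4 (O(~run_backup -> declare_conflict)) and O(~run_backup) yields O(declare_conflict).
So O(declare_conflict) holds — declare_conflict is obligatory. None of the other listed options is made obligatory by any chain of premises.

declare_conflict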